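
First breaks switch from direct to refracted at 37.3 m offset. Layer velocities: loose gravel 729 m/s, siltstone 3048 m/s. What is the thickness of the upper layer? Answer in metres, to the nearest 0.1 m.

h = (x_cross/2)·√((V₂−V₁)/(V₂+V₁)).
(V₂−V₁)/(V₂+V₁) = (3048−729)/(3048+729) = 0.6140; √ = 0.7836.
h = (37.3/2)·0.7836 = 14.61 m.

14.6 m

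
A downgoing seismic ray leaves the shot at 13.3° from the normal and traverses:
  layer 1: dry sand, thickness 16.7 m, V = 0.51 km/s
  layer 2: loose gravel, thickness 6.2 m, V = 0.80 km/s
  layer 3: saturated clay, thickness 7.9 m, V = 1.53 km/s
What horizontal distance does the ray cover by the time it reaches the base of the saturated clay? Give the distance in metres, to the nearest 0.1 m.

p = sin θ₁/V₁ = sin 13.3°/0.51 = 4.5108e-01 s/km is conserved through the stack.
Layer 1: θ = 13.30°; offset = 16.7·tan 13.30° = 3.948 m.
Layer 2: sin θ = p·0.80 = 0.3609 → θ = 21.15°; offset = 6.2·tan 21.15° = 2.399 m.
Layer 3: sin θ = p·1.53 = 0.6901 → θ = 43.64°; offset = 7.9·tan 43.64° = 7.534 m.
Summing the layer offsets gives 13.881 m.

13.9 m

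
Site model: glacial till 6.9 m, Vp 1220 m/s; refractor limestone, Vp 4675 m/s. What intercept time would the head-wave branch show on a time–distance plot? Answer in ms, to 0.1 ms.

10.9 ms

tᵢ = 2h·√(V₂²−V₁²)/(V₁V₂).
√(V₂²−V₁²) = √(4675²−1220²) = 4513.0 m/s.
tᵢ = 2·6.9·4513.0/(1220·4675) = 0.01092 s.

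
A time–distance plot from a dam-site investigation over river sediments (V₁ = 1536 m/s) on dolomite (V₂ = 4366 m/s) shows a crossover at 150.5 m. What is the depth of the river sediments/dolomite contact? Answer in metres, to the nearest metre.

h = (x_cross/2)·√((V₂−V₁)/(V₂+V₁)).
(V₂−V₁)/(V₂+V₁) = (4366−1536)/(4366+1536) = 0.4795; √ = 0.6925.
h = (150.5/2)·0.6925 = 52.11 m.

52 m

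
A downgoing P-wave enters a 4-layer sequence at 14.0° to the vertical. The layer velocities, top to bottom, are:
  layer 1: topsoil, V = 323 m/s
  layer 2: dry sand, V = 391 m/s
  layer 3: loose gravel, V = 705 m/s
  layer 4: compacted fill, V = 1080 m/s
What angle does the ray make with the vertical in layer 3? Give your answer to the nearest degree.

32°

Ray parameter p = sin 14.0° / 323 = 7.4898e-04 s/m.
sin θ_3 = p·V_3 = 7.4898e-04 × 705 = 0.5280.
θ_3 = 31.87° from the vertical.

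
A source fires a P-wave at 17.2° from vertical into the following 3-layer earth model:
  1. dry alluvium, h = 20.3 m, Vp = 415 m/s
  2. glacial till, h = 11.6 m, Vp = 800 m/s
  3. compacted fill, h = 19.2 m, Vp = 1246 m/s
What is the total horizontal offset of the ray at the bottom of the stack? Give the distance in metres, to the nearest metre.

Apply Snell's law at each interface; in layer i the horizontal offset is hᵢ·tan θᵢ.
Layer 1: θ = 17.20°; offset = 20.3·tan 17.20° = 6.284 m.
Layer 2: sin θ = 800·sin 17.2°/415 = 0.5700, θ = 34.75°; offset = 11.6·tan 34.75° = 8.048 m.
Layer 3: sin θ = 1246·sin 17.2°/415 = 0.8878, θ = 62.60°; offset = 19.2·tan 62.60° = 37.045 m.
Summing the layer offsets gives 51.377 m.

51 m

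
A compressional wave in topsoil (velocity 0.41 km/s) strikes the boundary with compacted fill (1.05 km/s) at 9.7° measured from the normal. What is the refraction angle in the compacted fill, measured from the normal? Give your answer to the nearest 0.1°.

Snell's law: sin θ₂ = (V₂/V₁)·sin θ₁ = (1.05/0.41)·sin 9.7° = 0.4315.
θ₂ = sin⁻¹(0.4315) = 25.56° (from vertical).

25.6°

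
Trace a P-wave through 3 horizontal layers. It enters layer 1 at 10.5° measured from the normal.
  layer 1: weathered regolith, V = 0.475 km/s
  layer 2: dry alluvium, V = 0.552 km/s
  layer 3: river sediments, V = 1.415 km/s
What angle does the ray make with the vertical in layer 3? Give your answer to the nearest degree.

Ray parameter p = sin 10.5° / 0.475 = 3.8365e-01 s/km.
sin θ_3 = p·V_3 = 3.8365e-01 × 1.415 = 0.5429.
θ_3 = arcsin 0.5429 = 32.88°.

33°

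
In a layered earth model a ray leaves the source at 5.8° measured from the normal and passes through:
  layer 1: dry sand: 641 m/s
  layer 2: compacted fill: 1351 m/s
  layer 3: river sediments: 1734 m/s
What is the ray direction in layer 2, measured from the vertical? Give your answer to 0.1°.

Snell's law across each interface conserves sin θ / V, so sin θ_2 = V_2·sin θ₁/V₁.
sin θ_2 = 1351 × sin 5.8° / 641 = 0.2130.
θ_2 = 12.30° from the vertical.

12.3°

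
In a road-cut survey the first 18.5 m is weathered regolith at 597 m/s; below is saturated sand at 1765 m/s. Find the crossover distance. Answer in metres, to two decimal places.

θ_c = arcsin(597/1765) = 19.77°, so cos θ_c = 0.9411 and tᵢ = 2h cos θ_c/V₁ = 0.0583 s.
At crossover x/V₁ = x/V₂ + tᵢ ⇒ x = tᵢ/(1/V₁ − 1/V₂) = 0.05832/(1.6750e-03 − 5.6657e-04) = 52.62 m.

52.62 m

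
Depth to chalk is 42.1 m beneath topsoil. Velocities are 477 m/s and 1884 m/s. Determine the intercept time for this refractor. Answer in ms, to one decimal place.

170.8 ms

tᵢ = 2h·√(V₂²−V₁²)/(V₁V₂).
√(V₂²−V₁²) = √(1884²−477²) = 1822.6 m/s.
tᵢ = 2·42.1·1822.6/(477·1884) = 0.17077 s.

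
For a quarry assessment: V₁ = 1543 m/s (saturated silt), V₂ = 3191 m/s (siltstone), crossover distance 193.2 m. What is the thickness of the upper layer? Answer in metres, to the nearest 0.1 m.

57.0 m

x_cross = 2h·√((V₂+V₁)/(V₂−V₁)) → h = x_cross / (2·√((V₂+V₁)/(V₂−V₁))).
√((V₂+V₁)/(V₂−V₁)) = √((3191+1543)/(3191−1543)) = 1.6949.
h = 193.2 / (2·1.6949) = 57.00 m.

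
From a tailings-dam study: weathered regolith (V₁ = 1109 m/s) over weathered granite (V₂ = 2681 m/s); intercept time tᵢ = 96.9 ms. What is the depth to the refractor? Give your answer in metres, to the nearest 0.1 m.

h = tᵢ·V₁·V₂ / (2·√(V₂²−V₁²)).
√(V₂²−V₁²) = √(2681² − 1109²) = 2440.9 m/s.
h = 0.0969 s × 1109 × 2681 / (2 × 2440.9) = 59.02 m.

59.0 m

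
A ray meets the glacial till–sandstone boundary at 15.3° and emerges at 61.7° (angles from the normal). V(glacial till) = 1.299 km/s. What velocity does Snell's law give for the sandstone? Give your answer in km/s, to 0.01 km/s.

4.33 km/s

sin 15.3° = 0.2639; sin 61.7° = 0.8805.
V₂ = V₁·(sin θ₂/sin θ₁) = 1.299·(0.8805/0.2639) = 4.33 km/s.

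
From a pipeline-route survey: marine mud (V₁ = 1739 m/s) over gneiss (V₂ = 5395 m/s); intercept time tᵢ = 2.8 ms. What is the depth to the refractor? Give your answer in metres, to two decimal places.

2.57 m

h = tᵢ·V₁·V₂ / (2·√(V₂²−V₁²)).
√(V₂²−V₁²) = √(5395² − 1739²) = 5107.0 m/s.
h = 0.0028 s × 1739 × 5395 / (2 × 5107.0) = 2.57 m.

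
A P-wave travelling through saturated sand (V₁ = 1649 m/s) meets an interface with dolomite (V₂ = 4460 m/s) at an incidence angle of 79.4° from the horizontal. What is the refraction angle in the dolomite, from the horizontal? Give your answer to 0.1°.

60.2°

Convert to the normal: θ₁ = 90° − 79.4° = 10.6°.
sin θ₁/V₁ = sin θ₂/V₂ ⇒ sin θ₂ = 4460·sin 10.6°/1649 = 4460·0.1840/1649 = 0.4975.
θ₂ = sin⁻¹(0.4975) = 29.84° (from vertical).
From the interface: 90° − 29.84° = 60.16°.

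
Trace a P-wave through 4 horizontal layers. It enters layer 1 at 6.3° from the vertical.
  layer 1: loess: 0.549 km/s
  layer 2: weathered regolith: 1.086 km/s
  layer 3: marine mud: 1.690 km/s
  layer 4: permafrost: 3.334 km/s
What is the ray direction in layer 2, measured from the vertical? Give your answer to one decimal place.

Ray parameter p = sin 6.3° / 0.549 = 1.9988e-01 s/km.
sin θ_2 = p·V_2 = 1.9988e-01 × 1.086 = 0.2171.
θ_2 = 12.54° from the vertical.

12.5°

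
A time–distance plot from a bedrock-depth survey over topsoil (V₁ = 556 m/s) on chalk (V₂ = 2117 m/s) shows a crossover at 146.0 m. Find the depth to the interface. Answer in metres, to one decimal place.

55.8 m

x_cross = 2h·√((V₂+V₁)/(V₂−V₁)) → h = x_cross / (2·√((V₂+V₁)/(V₂−V₁))).
√((V₂+V₁)/(V₂−V₁)) = √((2117+556)/(2117−556)) = 1.3086.
h = 146.0 / (2·1.3086) = 55.79 m.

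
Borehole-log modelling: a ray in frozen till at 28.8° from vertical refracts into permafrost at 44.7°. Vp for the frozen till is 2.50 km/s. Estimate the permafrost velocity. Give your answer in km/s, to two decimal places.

3.65 km/s

Snell's law: sin 28.8°/V₁ = sin 44.7°/V₂.
V₂ = V₁·sin 44.7°/sin 28.8° = 2.50 × 1.4601 = 3.65 km/s.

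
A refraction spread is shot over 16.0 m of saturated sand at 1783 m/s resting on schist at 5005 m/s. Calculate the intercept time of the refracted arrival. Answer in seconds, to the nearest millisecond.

0.017 s

θ_c = arcsin(V₁/V₂) = arcsin(1783/5005) = 20.87°; cos θ_c = 0.9344.
tᵢ = 2h·cos θ_c / V₁ = 2·16.0·0.9344 / 1783 = 0.01677 s.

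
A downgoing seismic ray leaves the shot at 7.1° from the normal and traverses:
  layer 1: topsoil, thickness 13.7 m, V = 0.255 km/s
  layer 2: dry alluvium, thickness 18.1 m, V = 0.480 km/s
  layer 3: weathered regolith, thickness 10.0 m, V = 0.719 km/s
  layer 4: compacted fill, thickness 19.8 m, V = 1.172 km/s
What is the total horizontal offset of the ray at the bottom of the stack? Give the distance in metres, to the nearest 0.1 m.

Apply Snell's law at each interface; in layer i the horizontal offset is hᵢ·tan θᵢ.
Layer 1: θ = 7.10°; offset = 13.7·tan 7.10° = 1.706 m.
Layer 2: sin θ = 0.480·sin 7.1°/0.255 = 0.2327, θ = 13.45°; offset = 18.1·tan 13.45° = 4.330 m.
Layer 3: sin θ = 0.719·sin 7.1°/0.255 = 0.3485, θ = 20.40°; offset = 10.0·tan 20.40° = 3.718 m.
Layer 4: sin θ = 1.172·sin 7.1°/0.255 = 0.5681, θ = 34.62°; offset = 19.8·tan 34.62° = 13.668 m.
Summing the layer offsets gives 23.422 m.

23.4 m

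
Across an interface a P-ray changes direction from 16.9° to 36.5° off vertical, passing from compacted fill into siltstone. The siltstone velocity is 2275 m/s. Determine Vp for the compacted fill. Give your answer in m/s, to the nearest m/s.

1112 m/s

sin 16.9° = 0.2907; sin 36.5° = 0.5948.
V₁ = V₂·(sin θ₁/sin θ₂) = 2275·(0.2907/0.5948) = 1111.84 m/s.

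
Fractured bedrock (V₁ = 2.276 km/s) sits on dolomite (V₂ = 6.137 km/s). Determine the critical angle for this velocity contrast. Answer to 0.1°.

21.8°

At critical incidence the refracted ray runs along the interface (θ₂ = 90°), so sin θ_c = V₁/V₂.
θ_c = arcsin(2.276/6.137) = arcsin 0.3709 = 21.77°.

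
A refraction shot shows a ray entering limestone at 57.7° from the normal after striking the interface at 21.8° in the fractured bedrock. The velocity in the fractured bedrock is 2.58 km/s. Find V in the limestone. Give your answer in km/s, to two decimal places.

sin 21.8° = 0.3714; sin 57.7° = 0.8453.
V₂ = V₁·(sin θ₂/sin θ₁) = 2.58·(0.8453/0.3714) = 5.87 km/s.

5.87 km/s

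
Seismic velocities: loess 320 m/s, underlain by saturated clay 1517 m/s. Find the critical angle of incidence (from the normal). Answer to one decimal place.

Critical incidence: sin θ_c = V₁/V₂ = 320/1517 = 0.2109.
θ_c = arcsin 0.2109 = 12.18°.

12.2°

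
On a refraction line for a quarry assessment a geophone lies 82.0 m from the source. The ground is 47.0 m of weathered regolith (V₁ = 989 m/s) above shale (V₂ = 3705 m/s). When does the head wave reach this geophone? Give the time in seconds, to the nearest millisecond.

θ_c = arcsin(V₁/V₂) = arcsin(989/3705) = 15.48°, cos θ_c = 0.9637.
Intercept time tᵢ = 2h cos θ_c / V₁ = 2·47.0·0.9637/989 = 0.09160 s.
t = x/V₂ + tᵢ = 82.0/3705 + 0.09160 = 0.11373 s.

0.114 s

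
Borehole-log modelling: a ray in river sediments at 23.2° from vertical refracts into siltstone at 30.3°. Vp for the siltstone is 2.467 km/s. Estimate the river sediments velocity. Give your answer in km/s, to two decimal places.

1.93 km/s

sin 23.2° = 0.3939; sin 30.3° = 0.5045.
V₁ = V₂·(sin θ₁/sin θ₂) = 2.467·(0.3939/0.5045) = 1.93 km/s.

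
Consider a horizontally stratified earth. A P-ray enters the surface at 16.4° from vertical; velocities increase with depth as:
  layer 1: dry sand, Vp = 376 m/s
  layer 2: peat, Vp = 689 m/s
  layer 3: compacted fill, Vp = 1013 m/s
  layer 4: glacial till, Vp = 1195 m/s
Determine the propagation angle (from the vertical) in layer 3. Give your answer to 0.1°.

49.5°

Ray parameter p = sin 16.4° / 376 = 7.5091e-04 s/m.
sin θ_3 = p·V_3 = 7.5091e-04 × 1013 = 0.7607.
θ_3 = 49.52° from the vertical.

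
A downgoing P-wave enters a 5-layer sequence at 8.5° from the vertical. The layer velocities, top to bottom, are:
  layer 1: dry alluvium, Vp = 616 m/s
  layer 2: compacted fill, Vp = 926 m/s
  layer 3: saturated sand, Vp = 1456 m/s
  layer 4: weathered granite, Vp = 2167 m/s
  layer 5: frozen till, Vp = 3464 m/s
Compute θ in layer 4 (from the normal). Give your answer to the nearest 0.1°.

Snell's law across each interface conserves sin θ / V, so sin θ_4 = V_4·sin θ₁/V₁.
sin θ_4 = 2167 × sin 8.5° / 616 = 0.5200.
θ_4 = 31.33° from the vertical.

31.3°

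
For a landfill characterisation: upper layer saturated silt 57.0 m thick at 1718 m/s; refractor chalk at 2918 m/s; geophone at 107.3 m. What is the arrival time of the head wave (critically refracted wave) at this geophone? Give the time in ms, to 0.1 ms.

θ_c = arcsin(V₁/V₂) = arcsin(1718/2918) = 36.07°, cos θ_c = 0.8083.
Intercept time tᵢ = 2h cos θ_c / V₁ = 2·57.0·0.8083/1718 = 0.05364 s.
t = x/V₂ + tᵢ = 107.3/2918 + 0.05364 = 0.09041 s.

90.4 ms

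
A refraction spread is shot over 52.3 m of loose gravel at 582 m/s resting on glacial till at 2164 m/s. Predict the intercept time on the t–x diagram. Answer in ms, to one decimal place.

173.1 ms

θ_c = arcsin(V₁/V₂) = arcsin(582/2164) = 15.60°; cos θ_c = 0.9632.
tᵢ = 2h·cos θ_c / V₁ = 2·52.3·0.9632 / 582 = 0.17310 s.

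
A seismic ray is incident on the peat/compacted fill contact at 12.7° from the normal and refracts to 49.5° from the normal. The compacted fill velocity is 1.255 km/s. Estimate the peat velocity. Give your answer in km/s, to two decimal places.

0.36 km/s

sin 12.7° = 0.2198; sin 49.5° = 0.7604.
V₁ = V₂·(sin θ₁/sin θ₂) = 1.255·(0.2198/0.7604) = 0.36 km/s.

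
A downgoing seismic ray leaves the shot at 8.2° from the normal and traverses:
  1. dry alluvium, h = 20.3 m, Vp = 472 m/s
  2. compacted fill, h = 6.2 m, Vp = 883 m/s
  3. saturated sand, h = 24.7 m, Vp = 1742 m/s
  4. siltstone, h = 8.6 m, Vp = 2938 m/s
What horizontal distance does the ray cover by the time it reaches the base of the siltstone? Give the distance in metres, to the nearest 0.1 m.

Apply Snell's law at each interface; in layer i the horizontal offset is hᵢ·tan θᵢ.
Layer 1: θ = 8.20°; offset = 20.3·tan 8.20° = 2.925 m.
Layer 2: sin θ = 883·sin 8.2°/472 = 0.2668, θ = 15.48°; offset = 6.2·tan 15.48° = 1.717 m.
Layer 3: sin θ = 1742·sin 8.2°/472 = 0.5264, θ = 31.76°; offset = 24.7·tan 31.76° = 15.292 m.
Layer 4: sin θ = 2938·sin 8.2°/472 = 0.8878, θ = 62.60°; offset = 8.6·tan 62.60° = 16.590 m.
Summing the layer offsets gives 36.524 m.

36.5 m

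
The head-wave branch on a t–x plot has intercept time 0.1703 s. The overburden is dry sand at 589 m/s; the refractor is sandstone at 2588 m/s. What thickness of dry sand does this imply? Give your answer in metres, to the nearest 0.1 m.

h = tᵢ·V₁·V₂ / (2·√(V₂²−V₁²)).
√(V₂²−V₁²) = √(2588² − 589²) = 2520.1 m/s.
h = 0.1703 s × 589 × 2588 / (2 × 2520.1) = 51.50 m.

51.5 m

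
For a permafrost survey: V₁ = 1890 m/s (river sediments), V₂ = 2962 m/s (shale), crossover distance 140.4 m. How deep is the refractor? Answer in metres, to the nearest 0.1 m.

33.0 m

h = (x_cross/2)·√((V₂−V₁)/(V₂+V₁)).
(V₂−V₁)/(V₂+V₁) = (2962−1890)/(2962+1890) = 0.2209; √ = 0.4700.
h = (140.4/2)·0.4700 = 33.00 m.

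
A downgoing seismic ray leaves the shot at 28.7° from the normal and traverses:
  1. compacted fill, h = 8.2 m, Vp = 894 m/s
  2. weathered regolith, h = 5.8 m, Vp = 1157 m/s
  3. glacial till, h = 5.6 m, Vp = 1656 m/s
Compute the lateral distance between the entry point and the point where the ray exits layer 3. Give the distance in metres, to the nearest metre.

Apply Snell's law at each interface; in layer i the horizontal offset is hᵢ·tan θᵢ.
Layer 1: θ = 28.70°; offset = 8.2·tan 28.70° = 4.489 m.
Layer 2: sin θ = 1157·sin 28.7°/894 = 0.6215, θ = 38.43°; offset = 5.8·tan 38.43° = 4.601 m.
Layer 3: sin θ = 1656·sin 28.7°/894 = 0.8895, θ = 62.82°; offset = 5.6·tan 62.82° = 10.904 m.
Σ offsets = 19.994 m.

20 m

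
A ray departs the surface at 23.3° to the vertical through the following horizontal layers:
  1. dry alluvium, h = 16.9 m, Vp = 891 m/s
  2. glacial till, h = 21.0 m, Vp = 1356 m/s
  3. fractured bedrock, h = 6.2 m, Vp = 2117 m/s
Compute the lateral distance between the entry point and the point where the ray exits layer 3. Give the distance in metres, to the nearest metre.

p = sin θ₁/V₁ = sin 23.3°/891 = 4.4393e-04 s/m is conserved through the stack.
Layer 1: θ = 23.30°; offset = 16.9·tan 23.30° = 7.278 m.
Layer 2: sin θ = p·1356 = 0.6020 → θ = 37.01°; offset = 21.0·tan 37.01° = 15.831 m.
Layer 3: sin θ = p·2117 = 0.9398 → θ = 70.02°; offset = 6.2·tan 70.02° = 17.052 m.
Total horizontal offset = 40.162 m.

40 m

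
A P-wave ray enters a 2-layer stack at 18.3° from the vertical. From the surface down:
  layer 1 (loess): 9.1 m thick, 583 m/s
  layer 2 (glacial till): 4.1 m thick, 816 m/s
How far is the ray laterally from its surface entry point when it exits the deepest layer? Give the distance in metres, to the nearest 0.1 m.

5.0 m

Ray parameter p = sin 18.3° / 583 m/s = 5.3858e-04 s/m.
Layer 1: θ = 18.30°; offset = 9.1·tan 18.30° = 3.010 m.
Layer 2: sin θ = p·816 = 0.4395 → θ = 26.07°; offset = 4.1·tan 26.07° = 2.006 m.
Total horizontal offset = 5.016 m.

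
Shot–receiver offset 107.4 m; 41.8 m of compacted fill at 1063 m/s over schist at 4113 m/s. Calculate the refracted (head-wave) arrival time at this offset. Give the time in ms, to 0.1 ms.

102.1 ms

θ_c = arcsin(V₁/V₂) = arcsin(1063/4113) = 14.98°, cos θ_c = 0.9660.
Intercept time tᵢ = 2h cos θ_c / V₁ = 2·41.8·0.9660/1063 = 0.07597 s.
t = x/V₂ + tᵢ = 107.4/4113 + 0.07597 = 0.10209 s.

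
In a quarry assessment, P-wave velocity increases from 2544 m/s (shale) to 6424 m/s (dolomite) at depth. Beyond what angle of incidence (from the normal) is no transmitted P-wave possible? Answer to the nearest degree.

At critical incidence the refracted ray runs along the interface (θ₂ = 90°), so sin θ_c = V₁/V₂.
θ_c = arcsin(2544/6424) = arcsin 0.3960 = 23.33°.

23°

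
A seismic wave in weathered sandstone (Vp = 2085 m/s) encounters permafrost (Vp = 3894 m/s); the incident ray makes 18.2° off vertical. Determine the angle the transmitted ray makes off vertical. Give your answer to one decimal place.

35.7°

Snell's law: sin θ₂ = (V₂/V₁)·sin θ₁ = (3894/2085)·sin 18.2° = 0.5833.
θ₂ = arcsin 0.5833 = 35.68° from the normal.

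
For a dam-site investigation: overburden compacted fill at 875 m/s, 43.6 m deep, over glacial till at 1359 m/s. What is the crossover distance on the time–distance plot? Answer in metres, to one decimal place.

187.3 m

θ_c = arcsin(875/1359) = 40.08°, so cos θ_c = 0.7651 and tᵢ = 2h cos θ_c/V₁ = 0.0763 s.
At crossover x/V₁ = x/V₂ + tᵢ ⇒ x = tᵢ/(1/V₁ − 1/V₂) = 0.07625/(1.1429e-03 − 7.3584e-04) = 187.34 m.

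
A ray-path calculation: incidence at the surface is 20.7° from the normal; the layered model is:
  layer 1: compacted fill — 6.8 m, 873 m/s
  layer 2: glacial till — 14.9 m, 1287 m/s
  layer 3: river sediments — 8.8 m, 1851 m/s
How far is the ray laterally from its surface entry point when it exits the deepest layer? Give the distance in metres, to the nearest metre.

22 m

Apply Snell's law at each interface; in layer i the horizontal offset is hᵢ·tan θᵢ.
Layer 1: θ = 20.70°; offset = 6.8·tan 20.70° = 2.570 m.
Layer 2: sin θ = 1287·sin 20.7°/873 = 0.5211, θ = 31.41°; offset = 14.9·tan 31.41° = 9.097 m.
Layer 3: sin θ = 1851·sin 20.7°/873 = 0.7495, θ = 48.54°; offset = 8.8·tan 48.54° = 9.962 m.
Σ offsets = 21.629 m.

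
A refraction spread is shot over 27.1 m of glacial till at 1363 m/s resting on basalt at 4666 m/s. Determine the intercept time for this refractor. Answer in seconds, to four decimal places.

0.0380 s

θ_c = arcsin(V₁/V₂) = arcsin(1363/4666) = 16.98°; cos θ_c = 0.9564.
tᵢ = 2h·cos θ_c / V₁ = 2·27.1·0.9564 / 1363 = 0.03803 s.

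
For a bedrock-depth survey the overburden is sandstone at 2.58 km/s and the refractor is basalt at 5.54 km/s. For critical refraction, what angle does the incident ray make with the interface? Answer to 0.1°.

62.2°

At critical incidence the refracted ray runs along the interface (θ₂ = 90°), so sin θ_c = V₁/V₂.
θ_c = arcsin(2.58/5.54) = arcsin 0.4657 = 27.76°.
Measured from the interface: 90° − 27.76° = 62.24°.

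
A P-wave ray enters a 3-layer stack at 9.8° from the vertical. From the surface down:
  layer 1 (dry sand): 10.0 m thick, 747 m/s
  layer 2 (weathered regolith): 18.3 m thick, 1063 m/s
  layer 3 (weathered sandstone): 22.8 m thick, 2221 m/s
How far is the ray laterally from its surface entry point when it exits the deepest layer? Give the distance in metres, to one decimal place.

19.7 m

Ray parameter p = sin 9.8° / 747 m/s = 2.2786e-04 s/m.
Layer 1: θ = 9.80°; offset = 10.0·tan 9.80° = 1.727 m.
Layer 2: sin θ = p·1063 = 0.2422 → θ = 14.02°; offset = 18.3·tan 14.02° = 4.569 m.
Layer 3: sin θ = p·2221 = 0.5061 → θ = 30.40°; offset = 22.8·tan 30.40° = 13.378 m.
Σ offsets = 19.674 m.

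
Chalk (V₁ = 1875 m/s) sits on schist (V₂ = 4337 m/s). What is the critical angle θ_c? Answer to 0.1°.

25.6°

Critical incidence: sin θ_c = V₁/V₂ = 1875/4337 = 0.4323.
θ_c = arcsin 0.4323 = 25.62°.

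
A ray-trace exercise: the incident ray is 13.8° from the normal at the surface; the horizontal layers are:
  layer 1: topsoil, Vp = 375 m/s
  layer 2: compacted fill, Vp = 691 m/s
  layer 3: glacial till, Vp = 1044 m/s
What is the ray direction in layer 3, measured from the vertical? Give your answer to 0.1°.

Snell's law across each interface conserves sin θ / V, so sin θ_3 = V_3·sin θ₁/V₁.
sin θ_3 = 1044 × sin 13.8° / 375 = 0.6641.
θ_3 = 41.61° from the vertical.

41.6°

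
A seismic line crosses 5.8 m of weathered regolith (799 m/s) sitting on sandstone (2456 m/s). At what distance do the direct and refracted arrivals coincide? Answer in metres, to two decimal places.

16.26 m

x_cross = 2h·√((V₂+V₁)/(V₂−V₁)).
(V₂+V₁)/(V₂−V₁) = (2456+799)/(2456−799) = 1.9644; √ = 1.4016.
x_cross = 2·5.8·1.4016 = 16.26 m.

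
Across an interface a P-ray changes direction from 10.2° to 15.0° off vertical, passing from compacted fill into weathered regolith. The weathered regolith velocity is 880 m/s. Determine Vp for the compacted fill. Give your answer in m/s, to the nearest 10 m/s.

600 m/s

Snell's law: sin 10.2°/V₁ = sin 15.0°/V₂.
V₁ = V₂·sin 10.2°/sin 15.0° = 880 × 0.6842 = 602.10 m/s.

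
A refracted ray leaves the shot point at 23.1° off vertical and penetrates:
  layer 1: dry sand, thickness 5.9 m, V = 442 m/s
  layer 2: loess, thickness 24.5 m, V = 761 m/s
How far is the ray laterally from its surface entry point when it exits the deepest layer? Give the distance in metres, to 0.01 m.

24.96 m

Ray parameter p = sin 23.1° / 442 m/s = 8.8764e-04 s/m.
Layer 1: θ = 23.10°; offset = 5.9·tan 23.10° = 2.5166 m.
Layer 2: sin θ = p·761 = 0.6755 → θ = 42.49°; offset = 24.5·tan 42.49° = 22.4443 m.
Summing the layer offsets gives 24.9608 m.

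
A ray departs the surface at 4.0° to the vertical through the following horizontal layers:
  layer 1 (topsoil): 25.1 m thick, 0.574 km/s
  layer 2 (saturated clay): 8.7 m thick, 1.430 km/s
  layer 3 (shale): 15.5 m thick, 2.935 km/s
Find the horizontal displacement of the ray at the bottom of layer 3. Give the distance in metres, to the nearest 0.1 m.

Ray parameter p = sin 4.0° / 0.574 km/s = 1.2153e-01 s/km.
Layer 1: θ = 4.00°; offset = 25.1·tan 4.00° = 1.755 m.
Layer 2: sin θ = p·1.430 = 0.1738 → θ = 10.01°; offset = 8.7·tan 10.01° = 1.535 m.
Layer 3: sin θ = p·2.935 = 0.3567 → θ = 20.90°; offset = 15.5·tan 20.90° = 5.918 m.
Summing the layer offsets gives 9.208 m.

9.2 m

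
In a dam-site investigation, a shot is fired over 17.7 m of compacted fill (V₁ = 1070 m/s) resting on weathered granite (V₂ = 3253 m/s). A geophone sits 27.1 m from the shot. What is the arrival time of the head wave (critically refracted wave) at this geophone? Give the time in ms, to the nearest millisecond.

40 ms

t = x/V₂ + 2h·√(V₂²−V₁²)/(V₁V₂).
√(V₂²−V₁²) = √(3253²−1070²) = 3072.0 m/s; delay term = 2·17.7·3072.0/(1070·3253) = 0.03124 s.
t = 27.1/3253 + 0.03124 = 0.03957 s.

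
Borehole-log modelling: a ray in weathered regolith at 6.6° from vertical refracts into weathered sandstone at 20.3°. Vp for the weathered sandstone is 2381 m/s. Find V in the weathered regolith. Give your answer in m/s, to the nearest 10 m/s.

Snell's law: sin 6.6°/V₁ = sin 20.3°/V₂.
V₁ = V₂·sin 6.6°/sin 20.3° = 2381 × 0.3313 = 788.81 m/s.

790 m/s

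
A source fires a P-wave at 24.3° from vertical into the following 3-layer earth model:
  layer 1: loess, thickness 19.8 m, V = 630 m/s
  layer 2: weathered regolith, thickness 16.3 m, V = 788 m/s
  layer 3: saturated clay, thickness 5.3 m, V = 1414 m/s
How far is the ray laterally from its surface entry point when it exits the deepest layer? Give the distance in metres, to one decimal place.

Apply Snell's law at each interface; in layer i the horizontal offset is hᵢ·tan θᵢ.
Layer 1: θ = 24.30°; offset = 19.8·tan 24.30° = 8.940 m.
Layer 2: sin θ = 788·sin 24.3°/630 = 0.5147, θ = 30.98°; offset = 16.3·tan 30.98° = 9.786 m.
Layer 3: sin θ = 1414·sin 24.3°/630 = 0.9236, θ = 67.46°; offset = 5.3·tan 67.46° = 12.771 m.
Summing the layer offsets gives 31.497 m.

31.5 m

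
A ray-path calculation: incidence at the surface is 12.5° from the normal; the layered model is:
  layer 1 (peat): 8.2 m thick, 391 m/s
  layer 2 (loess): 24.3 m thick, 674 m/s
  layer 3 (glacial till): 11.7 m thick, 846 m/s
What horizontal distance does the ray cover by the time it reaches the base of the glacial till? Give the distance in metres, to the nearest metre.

18 m

Apply Snell's law at each interface; in layer i the horizontal offset is hᵢ·tan θᵢ.
Layer 1: θ = 12.50°; offset = 8.2·tan 12.50° = 1.818 m.
Layer 2: sin θ = 674·sin 12.5°/391 = 0.3731, θ = 21.91°; offset = 24.3·tan 21.91° = 9.772 m.
Layer 3: sin θ = 846·sin 12.5°/391 = 0.4683, θ = 27.92°; offset = 11.7·tan 27.92° = 6.201 m.
Σ offsets = 17.791 m.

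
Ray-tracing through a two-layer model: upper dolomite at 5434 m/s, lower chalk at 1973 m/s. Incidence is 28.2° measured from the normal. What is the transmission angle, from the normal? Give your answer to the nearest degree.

Snell's law: sin θ₂ = (V₂/V₁)·sin θ₁ = (1973/5434)·sin 28.2° = 0.1716.
θ₂ = arcsin 0.1716 = 9.88° from the normal.

10°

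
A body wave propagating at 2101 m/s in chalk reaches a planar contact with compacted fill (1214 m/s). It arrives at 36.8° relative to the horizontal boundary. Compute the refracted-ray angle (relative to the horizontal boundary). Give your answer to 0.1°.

62.4°

Convert to the normal: θ₁ = 90° − 36.8° = 53.2°.
Snell's law: sin θ₂ = (V₂/V₁)·sin θ₁ = (1214/2101)·sin 53.2° = 0.4627.
θ₂ = arcsin 0.4627 = 27.56° from the normal.
From the interface: 90° − 27.56° = 62.44°.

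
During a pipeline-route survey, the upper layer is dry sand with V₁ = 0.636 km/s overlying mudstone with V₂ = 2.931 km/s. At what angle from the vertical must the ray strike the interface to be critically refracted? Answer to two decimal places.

Critical incidence: sin θ_c = V₁/V₂ = 0.636/2.931 = 0.2170.
θ_c = arcsin 0.2170 = 12.53°.

12.53°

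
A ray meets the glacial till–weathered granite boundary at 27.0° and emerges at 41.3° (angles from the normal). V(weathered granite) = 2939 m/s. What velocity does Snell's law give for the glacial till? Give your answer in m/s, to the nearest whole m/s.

2022 m/s

Snell's law: sin 27.0°/V₁ = sin 41.3°/V₂.
V₁ = V₂·sin 27.0°/sin 41.3° = 2939 × 0.6879 = 2021.63 m/s.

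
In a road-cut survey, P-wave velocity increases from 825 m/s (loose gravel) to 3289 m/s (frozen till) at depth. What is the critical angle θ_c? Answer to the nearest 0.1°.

14.5°

At critical incidence the refracted ray runs along the interface (θ₂ = 90°), so sin θ_c = V₁/V₂.
θ_c = arcsin(825/3289) = arcsin 0.2508 = 14.53°.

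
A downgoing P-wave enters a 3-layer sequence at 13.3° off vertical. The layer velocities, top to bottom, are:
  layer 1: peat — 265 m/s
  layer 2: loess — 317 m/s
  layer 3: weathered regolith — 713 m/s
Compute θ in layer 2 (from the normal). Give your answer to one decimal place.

Ray parameter p = sin 13.3° / 265 = 8.6811e-04 s/m.
sin θ_2 = p·V_2 = 8.6811e-04 × 317 = 0.2752.
θ_2 = 15.97° from the vertical.

16.0°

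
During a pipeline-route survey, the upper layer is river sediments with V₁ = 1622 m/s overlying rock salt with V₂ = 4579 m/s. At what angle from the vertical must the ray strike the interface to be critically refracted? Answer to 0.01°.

Critical incidence: sin θ_c = V₁/V₂ = 1622/4579 = 0.3542.
θ_c = arcsin 0.3542 = 20.75°.

20.75°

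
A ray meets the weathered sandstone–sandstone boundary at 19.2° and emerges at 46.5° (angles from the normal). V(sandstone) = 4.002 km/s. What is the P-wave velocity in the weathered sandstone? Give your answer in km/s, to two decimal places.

1.81 km/s

sin 19.2° = 0.3289; sin 46.5° = 0.7254.
V₁ = V₂·(sin θ₁/sin θ₂) = 4.002·(0.3289/0.7254) = 1.81 km/s.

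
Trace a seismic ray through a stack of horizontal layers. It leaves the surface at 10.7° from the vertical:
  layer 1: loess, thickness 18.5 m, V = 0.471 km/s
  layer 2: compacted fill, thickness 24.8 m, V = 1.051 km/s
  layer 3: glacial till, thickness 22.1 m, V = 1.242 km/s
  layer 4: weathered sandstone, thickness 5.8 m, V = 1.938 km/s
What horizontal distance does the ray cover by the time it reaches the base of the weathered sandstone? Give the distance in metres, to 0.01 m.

34.06 m

Apply Snell's law at each interface; in layer i the horizontal offset is hᵢ·tan θᵢ.
Layer 1: θ = 10.70°; offset = 18.5·tan 10.70° = 3.4956 m.
Layer 2: sin θ = 1.051·sin 10.7°/0.471 = 0.4143, θ = 24.48°; offset = 24.8·tan 24.48° = 11.2891 m.
Layer 3: sin θ = 1.242·sin 10.7°/0.471 = 0.4896, θ = 29.31°; offset = 22.1·tan 29.31° = 12.4089 m.
Layer 4: sin θ = 1.938·sin 10.7°/0.471 = 0.7640, θ = 49.81°; offset = 5.8·tan 49.81° = 6.8668 m.
Σ offsets = 34.0604 m.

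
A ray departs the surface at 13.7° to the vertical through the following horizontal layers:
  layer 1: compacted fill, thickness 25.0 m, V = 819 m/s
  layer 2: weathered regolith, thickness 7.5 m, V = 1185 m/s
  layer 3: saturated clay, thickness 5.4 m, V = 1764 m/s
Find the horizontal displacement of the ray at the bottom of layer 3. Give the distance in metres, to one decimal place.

Apply Snell's law at each interface; in layer i the horizontal offset is hᵢ·tan θᵢ.
Layer 1: θ = 13.70°; offset = 25.0·tan 13.70° = 6.094 m.
Layer 2: sin θ = 1185·sin 13.7°/819 = 0.3427, θ = 20.04°; offset = 7.5·tan 20.04° = 2.736 m.
Layer 3: sin θ = 1764·sin 13.7°/819 = 0.5101, θ = 30.67°; offset = 5.4·tan 30.67° = 3.203 m.
Summing the layer offsets gives 12.033 m.

12.0 m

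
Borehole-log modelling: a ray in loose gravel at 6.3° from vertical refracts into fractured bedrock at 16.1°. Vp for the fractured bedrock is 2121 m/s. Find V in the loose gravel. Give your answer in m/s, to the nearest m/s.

Snell's law: sin 6.3°/V₁ = sin 16.1°/V₂.
V₁ = V₂·sin 6.3°/sin 16.1° = 2121 × 0.3957 = 839.29 m/s.

839 m/s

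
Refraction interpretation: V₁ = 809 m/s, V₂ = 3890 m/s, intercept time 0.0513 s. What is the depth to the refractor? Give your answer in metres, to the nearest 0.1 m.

21.2 m

h = tᵢ·V₁·V₂ / (2·√(V₂²−V₁²)).
√(V₂²−V₁²) = √(3890² − 809²) = 3804.9 m/s.
h = 0.0513 s × 809 × 3890 / (2 × 3804.9) = 21.21 m.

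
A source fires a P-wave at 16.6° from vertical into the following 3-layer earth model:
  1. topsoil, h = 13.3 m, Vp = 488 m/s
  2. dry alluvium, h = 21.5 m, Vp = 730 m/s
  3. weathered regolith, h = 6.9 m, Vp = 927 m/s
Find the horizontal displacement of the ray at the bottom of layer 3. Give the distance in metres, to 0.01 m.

18.59 m

p = sin θ₁/V₁ = sin 16.6°/488 = 5.8543e-04 s/m is conserved through the stack.
Layer 1: θ = 16.60°; offset = 13.3·tan 16.60° = 3.9649 m.
Layer 2: sin θ = p·730 = 0.4274 → θ = 25.30°; offset = 21.5·tan 25.30° = 10.1631 m.
Layer 3: sin θ = p·927 = 0.5427 → θ = 32.87°; offset = 6.9·tan 32.87° = 4.4582 m.
Total horizontal offset = 18.5862 m.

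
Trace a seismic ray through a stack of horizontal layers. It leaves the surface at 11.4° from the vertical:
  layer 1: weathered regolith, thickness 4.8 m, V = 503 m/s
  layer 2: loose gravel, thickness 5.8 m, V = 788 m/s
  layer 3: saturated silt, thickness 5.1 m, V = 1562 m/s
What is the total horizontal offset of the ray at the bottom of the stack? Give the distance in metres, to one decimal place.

p = sin θ₁/V₁ = sin 11.4°/503 = 3.9296e-04 s/m is conserved through the stack.
Layer 1: θ = 11.40°; offset = 4.8·tan 11.40° = 0.968 m.
Layer 2: sin θ = p·788 = 0.3097 → θ = 18.04°; offset = 5.8·tan 18.04° = 1.889 m.
Layer 3: sin θ = p·1562 = 0.6138 → θ = 37.86°; offset = 5.1·tan 37.86° = 3.965 m.
Total horizontal offset = 6.822 m.

6.8 m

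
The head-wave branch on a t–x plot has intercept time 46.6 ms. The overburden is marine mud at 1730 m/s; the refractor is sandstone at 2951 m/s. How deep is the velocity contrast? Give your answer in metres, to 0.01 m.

49.76 m

h = tᵢ·V₁·V₂ / (2·√(V₂²−V₁²)).
√(V₂²−V₁²) = √(2951² − 1730²) = 2390.7 m/s.
h = 0.0466 s × 1730 × 2951 / (2 × 2390.7) = 49.76 m.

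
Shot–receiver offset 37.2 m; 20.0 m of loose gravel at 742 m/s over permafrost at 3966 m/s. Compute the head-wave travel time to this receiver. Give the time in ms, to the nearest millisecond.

t = x/V₂ + 2h·√(V₂²−V₁²)/(V₁V₂).
√(V₂²−V₁²) = √(3966²−742²) = 3896.0 m/s; delay term = 2·20.0·3896.0/(742·3966) = 0.05296 s.
t = 37.2/3966 + 0.05296 = 0.06234 s.

62 ms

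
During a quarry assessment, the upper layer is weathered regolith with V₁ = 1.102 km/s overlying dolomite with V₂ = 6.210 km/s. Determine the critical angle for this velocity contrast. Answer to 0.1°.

At critical incidence the refracted ray runs along the interface (θ₂ = 90°), so sin θ_c = V₁/V₂.
θ_c = arcsin(1.102/6.210) = arcsin 0.1775 = 10.22°.

10.2°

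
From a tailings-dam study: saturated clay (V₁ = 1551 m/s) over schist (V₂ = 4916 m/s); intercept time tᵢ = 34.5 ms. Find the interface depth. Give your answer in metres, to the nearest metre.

28 m

θ_c = arcsin(1551/4916) = 18.39°; cos θ_c = 0.9489.
tᵢ = 2h cos θ_c/V₁ ⇒ h = tᵢ·V₁/(2 cos θ_c) = 0.0345·1551/(2·0.9489) = 28.19 m.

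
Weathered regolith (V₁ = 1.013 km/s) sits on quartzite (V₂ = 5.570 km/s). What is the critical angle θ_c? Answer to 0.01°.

At critical incidence the refracted ray runs along the interface (θ₂ = 90°), so sin θ_c = V₁/V₂.
θ_c = arcsin(1.013/5.570) = arcsin 0.1819 = 10.48°.

10.48°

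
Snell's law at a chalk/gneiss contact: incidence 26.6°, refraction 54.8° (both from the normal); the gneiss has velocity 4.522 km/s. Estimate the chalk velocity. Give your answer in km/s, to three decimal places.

sin 26.6° = 0.4478; sin 54.8° = 0.8171.
V₁ = V₂·(sin θ₁/sin θ₂) = 4.522·(0.4478/0.8171) = 2.478 km/s.

2.478 km/s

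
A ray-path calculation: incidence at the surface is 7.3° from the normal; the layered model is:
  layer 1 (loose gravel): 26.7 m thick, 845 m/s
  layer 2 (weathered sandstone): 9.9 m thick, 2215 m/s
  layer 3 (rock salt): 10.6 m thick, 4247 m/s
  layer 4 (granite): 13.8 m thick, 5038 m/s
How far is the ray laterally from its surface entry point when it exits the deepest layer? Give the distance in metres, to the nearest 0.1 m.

Apply Snell's law at each interface; in layer i the horizontal offset is hᵢ·tan θᵢ.
Layer 1: θ = 7.30°; offset = 26.7·tan 7.30° = 3.420 m.
Layer 2: sin θ = 2215·sin 7.3°/845 = 0.3331, θ = 19.46°; offset = 9.9·tan 19.46° = 3.497 m.
Layer 3: sin θ = 4247·sin 7.3°/845 = 0.6386, θ = 39.69°; offset = 10.6·tan 39.69° = 8.797 m.
Layer 4: sin θ = 5038·sin 7.3°/845 = 0.7576, θ = 49.25°; offset = 13.8·tan 49.25° = 16.016 m.
Σ offsets = 31.731 m.

31.7 m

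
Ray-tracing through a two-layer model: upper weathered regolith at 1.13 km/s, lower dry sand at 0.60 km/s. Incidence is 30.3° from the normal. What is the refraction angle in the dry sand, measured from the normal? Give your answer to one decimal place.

15.5°

sin θ₁/V₁ = sin θ₂/V₂ ⇒ sin θ₂ = 0.60·sin 30.3°/1.13 = 0.60·0.5045/1.13 = 0.2679.
θ₂ = sin⁻¹(0.2679) = 15.54° (from vertical).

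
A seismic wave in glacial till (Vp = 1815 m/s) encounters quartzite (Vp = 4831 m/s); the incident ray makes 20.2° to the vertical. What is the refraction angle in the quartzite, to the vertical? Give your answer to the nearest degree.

67°

Snell's law: sin θ₂ = (V₂/V₁)·sin θ₁ = (4831/1815)·sin 20.2° = 0.9191.
θ₂ = sin⁻¹(0.9191) = 66.79° (from vertical).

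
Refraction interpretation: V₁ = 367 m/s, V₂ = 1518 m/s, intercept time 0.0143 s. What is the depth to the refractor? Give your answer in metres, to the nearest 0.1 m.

2.7 m

h = tᵢ·V₁·V₂ / (2·√(V₂²−V₁²)).
√(V₂²−V₁²) = √(1518² − 367²) = 1473.0 m/s.
h = 0.0143 s × 367 × 1518 / (2 × 1473.0) = 2.70 m.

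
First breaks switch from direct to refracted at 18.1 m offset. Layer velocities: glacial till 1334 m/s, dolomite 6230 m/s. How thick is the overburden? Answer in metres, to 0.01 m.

7.28 m

x_cross = 2h·√((V₂+V₁)/(V₂−V₁)) → h = x_cross / (2·√((V₂+V₁)/(V₂−V₁))).
√((V₂+V₁)/(V₂−V₁)) = √((6230+1334)/(6230−1334)) = 1.2430.
h = 18.1 / (2·1.2430) = 7.28 m.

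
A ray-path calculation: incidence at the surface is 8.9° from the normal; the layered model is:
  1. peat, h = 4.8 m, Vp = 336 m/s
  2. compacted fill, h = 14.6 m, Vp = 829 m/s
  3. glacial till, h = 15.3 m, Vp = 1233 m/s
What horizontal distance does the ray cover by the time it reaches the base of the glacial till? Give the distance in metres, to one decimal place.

17.3 m

Apply Snell's law at each interface; in layer i the horizontal offset is hᵢ·tan θᵢ.
Layer 1: θ = 8.90°; offset = 4.8·tan 8.90° = 0.752 m.
Layer 2: sin θ = 829·sin 8.9°/336 = 0.3817, θ = 22.44°; offset = 14.6·tan 22.44° = 6.030 m.
Layer 3: sin θ = 1233·sin 8.9°/336 = 0.5677, θ = 34.59°; offset = 15.3·tan 34.59° = 10.552 m.
Total horizontal offset = 17.333 m.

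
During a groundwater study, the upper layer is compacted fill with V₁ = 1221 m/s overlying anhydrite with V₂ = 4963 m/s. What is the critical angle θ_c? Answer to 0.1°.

At critical incidence the refracted ray runs along the interface (θ₂ = 90°), so sin θ_c = V₁/V₂.
θ_c = arcsin(1221/4963) = arcsin 0.2460 = 14.24°.

14.2°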